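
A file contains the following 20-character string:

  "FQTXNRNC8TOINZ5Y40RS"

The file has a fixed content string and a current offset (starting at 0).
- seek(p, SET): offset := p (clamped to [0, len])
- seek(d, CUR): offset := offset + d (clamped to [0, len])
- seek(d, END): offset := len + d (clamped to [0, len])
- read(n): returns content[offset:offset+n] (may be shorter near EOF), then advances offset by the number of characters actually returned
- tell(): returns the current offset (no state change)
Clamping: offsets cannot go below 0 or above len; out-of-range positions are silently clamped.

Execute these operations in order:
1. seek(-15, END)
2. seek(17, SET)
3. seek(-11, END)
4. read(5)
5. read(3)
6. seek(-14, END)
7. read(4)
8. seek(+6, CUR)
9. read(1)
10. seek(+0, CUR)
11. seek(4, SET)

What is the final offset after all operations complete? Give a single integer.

After 1 (seek(-15, END)): offset=5
After 2 (seek(17, SET)): offset=17
After 3 (seek(-11, END)): offset=9
After 4 (read(5)): returned 'TOINZ', offset=14
After 5 (read(3)): returned '5Y4', offset=17
After 6 (seek(-14, END)): offset=6
After 7 (read(4)): returned 'NC8T', offset=10
After 8 (seek(+6, CUR)): offset=16
After 9 (read(1)): returned '4', offset=17
After 10 (seek(+0, CUR)): offset=17
After 11 (seek(4, SET)): offset=4

Answer: 4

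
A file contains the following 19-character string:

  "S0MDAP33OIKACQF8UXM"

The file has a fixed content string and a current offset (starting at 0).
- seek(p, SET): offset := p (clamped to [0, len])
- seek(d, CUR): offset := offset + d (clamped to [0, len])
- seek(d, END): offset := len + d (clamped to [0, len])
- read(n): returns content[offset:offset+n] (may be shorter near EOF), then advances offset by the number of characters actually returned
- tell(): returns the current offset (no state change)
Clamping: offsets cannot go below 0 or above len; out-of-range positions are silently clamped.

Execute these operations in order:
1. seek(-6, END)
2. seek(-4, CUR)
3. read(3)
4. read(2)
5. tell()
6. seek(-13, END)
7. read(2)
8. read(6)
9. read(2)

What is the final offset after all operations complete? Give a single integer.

After 1 (seek(-6, END)): offset=13
After 2 (seek(-4, CUR)): offset=9
After 3 (read(3)): returned 'IKA', offset=12
After 4 (read(2)): returned 'CQ', offset=14
After 5 (tell()): offset=14
After 6 (seek(-13, END)): offset=6
After 7 (read(2)): returned '33', offset=8
After 8 (read(6)): returned 'OIKACQ', offset=14
After 9 (read(2)): returned 'F8', offset=16

Answer: 16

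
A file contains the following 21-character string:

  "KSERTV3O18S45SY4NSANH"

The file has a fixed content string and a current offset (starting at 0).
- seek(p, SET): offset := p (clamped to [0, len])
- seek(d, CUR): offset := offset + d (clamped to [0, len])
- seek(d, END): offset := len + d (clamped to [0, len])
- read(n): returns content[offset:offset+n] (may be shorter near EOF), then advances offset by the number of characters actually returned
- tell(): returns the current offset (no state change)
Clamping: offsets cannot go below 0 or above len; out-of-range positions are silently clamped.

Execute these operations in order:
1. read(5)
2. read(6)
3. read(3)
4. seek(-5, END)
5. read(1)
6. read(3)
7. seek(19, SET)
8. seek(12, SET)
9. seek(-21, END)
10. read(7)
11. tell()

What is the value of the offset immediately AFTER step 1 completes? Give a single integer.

After 1 (read(5)): returned 'KSERT', offset=5

Answer: 5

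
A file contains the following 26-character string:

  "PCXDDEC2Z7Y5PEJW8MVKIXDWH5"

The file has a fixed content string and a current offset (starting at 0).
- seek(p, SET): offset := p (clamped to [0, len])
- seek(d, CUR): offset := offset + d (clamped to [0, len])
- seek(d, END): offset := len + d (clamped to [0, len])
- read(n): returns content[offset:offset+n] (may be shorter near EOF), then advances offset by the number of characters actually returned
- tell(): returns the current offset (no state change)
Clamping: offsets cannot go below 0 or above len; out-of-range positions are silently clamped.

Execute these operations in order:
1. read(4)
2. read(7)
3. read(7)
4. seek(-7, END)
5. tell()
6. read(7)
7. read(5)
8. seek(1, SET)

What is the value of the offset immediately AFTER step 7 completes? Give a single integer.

Answer: 26

Derivation:
After 1 (read(4)): returned 'PCXD', offset=4
After 2 (read(7)): returned 'DEC2Z7Y', offset=11
After 3 (read(7)): returned '5PEJW8M', offset=18
After 4 (seek(-7, END)): offset=19
After 5 (tell()): offset=19
After 6 (read(7)): returned 'KIXDWH5', offset=26
After 7 (read(5)): returned '', offset=26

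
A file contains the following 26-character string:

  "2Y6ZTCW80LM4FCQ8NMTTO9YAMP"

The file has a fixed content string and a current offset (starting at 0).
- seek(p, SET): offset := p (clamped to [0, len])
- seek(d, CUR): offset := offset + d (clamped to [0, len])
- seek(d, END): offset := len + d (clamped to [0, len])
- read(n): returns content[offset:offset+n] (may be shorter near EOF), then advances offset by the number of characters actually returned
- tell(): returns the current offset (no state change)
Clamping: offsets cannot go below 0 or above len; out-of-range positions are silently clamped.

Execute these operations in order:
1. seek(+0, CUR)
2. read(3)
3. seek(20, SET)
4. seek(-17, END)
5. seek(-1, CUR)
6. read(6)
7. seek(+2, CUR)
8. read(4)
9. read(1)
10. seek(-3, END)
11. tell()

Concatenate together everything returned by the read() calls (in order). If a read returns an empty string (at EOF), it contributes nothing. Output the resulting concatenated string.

Answer: 2Y60LM4FCNMTTO

Derivation:
After 1 (seek(+0, CUR)): offset=0
After 2 (read(3)): returned '2Y6', offset=3
After 3 (seek(20, SET)): offset=20
After 4 (seek(-17, END)): offset=9
After 5 (seek(-1, CUR)): offset=8
After 6 (read(6)): returned '0LM4FC', offset=14
After 7 (seek(+2, CUR)): offset=16
After 8 (read(4)): returned 'NMTT', offset=20
After 9 (read(1)): returned 'O', offset=21
After 10 (seek(-3, END)): offset=23
After 11 (tell()): offset=23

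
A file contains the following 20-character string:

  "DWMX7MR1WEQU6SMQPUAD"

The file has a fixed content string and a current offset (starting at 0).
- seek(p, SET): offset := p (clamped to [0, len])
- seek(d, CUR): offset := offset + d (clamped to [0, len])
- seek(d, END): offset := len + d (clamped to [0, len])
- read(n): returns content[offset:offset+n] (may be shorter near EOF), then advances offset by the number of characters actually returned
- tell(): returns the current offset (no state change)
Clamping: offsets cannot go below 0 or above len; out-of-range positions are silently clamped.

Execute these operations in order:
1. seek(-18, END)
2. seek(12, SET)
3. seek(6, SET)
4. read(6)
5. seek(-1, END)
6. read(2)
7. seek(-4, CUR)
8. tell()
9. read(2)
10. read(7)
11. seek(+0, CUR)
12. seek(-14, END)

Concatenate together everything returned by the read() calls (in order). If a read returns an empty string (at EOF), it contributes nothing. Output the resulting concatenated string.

After 1 (seek(-18, END)): offset=2
After 2 (seek(12, SET)): offset=12
After 3 (seek(6, SET)): offset=6
After 4 (read(6)): returned 'R1WEQU', offset=12
After 5 (seek(-1, END)): offset=19
After 6 (read(2)): returned 'D', offset=20
After 7 (seek(-4, CUR)): offset=16
After 8 (tell()): offset=16
After 9 (read(2)): returned 'PU', offset=18
After 10 (read(7)): returned 'AD', offset=20
After 11 (seek(+0, CUR)): offset=20
After 12 (seek(-14, END)): offset=6

Answer: R1WEQUDPUAD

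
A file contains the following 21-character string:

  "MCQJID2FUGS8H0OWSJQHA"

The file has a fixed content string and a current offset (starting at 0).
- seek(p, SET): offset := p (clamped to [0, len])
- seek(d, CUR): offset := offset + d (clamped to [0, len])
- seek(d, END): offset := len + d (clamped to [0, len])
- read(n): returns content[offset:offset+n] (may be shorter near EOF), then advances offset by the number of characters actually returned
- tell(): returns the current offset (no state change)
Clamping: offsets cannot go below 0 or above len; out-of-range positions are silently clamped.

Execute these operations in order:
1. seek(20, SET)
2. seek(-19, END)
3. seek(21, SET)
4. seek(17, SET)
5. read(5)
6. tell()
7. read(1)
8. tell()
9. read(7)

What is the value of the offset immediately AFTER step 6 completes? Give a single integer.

After 1 (seek(20, SET)): offset=20
After 2 (seek(-19, END)): offset=2
After 3 (seek(21, SET)): offset=21
After 4 (seek(17, SET)): offset=17
After 5 (read(5)): returned 'JQHA', offset=21
After 6 (tell()): offset=21

Answer: 21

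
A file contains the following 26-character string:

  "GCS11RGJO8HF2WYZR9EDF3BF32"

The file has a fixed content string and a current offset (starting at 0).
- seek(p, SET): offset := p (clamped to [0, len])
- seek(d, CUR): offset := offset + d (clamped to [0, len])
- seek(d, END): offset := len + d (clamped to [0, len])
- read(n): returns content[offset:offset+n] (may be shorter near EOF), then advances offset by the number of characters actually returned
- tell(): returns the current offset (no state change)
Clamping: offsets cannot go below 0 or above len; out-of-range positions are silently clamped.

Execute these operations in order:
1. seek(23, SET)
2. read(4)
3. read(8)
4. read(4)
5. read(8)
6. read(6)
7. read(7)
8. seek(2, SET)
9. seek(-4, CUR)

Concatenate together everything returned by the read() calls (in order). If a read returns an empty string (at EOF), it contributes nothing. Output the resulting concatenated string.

After 1 (seek(23, SET)): offset=23
After 2 (read(4)): returned 'F32', offset=26
After 3 (read(8)): returned '', offset=26
After 4 (read(4)): returned '', offset=26
After 5 (read(8)): returned '', offset=26
After 6 (read(6)): returned '', offset=26
After 7 (read(7)): returned '', offset=26
After 8 (seek(2, SET)): offset=2
After 9 (seek(-4, CUR)): offset=0

Answer: F32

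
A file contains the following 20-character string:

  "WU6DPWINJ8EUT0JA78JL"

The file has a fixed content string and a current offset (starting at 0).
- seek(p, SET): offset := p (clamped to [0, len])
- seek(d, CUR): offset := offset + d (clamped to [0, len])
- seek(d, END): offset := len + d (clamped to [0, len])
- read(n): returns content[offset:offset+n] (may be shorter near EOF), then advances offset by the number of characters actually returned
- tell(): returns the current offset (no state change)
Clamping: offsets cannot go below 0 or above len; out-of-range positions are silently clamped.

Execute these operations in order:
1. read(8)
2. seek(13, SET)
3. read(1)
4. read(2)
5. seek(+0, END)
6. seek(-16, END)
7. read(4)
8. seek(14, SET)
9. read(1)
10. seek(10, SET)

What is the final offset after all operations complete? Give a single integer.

Answer: 10

Derivation:
After 1 (read(8)): returned 'WU6DPWIN', offset=8
After 2 (seek(13, SET)): offset=13
After 3 (read(1)): returned '0', offset=14
After 4 (read(2)): returned 'JA', offset=16
After 5 (seek(+0, END)): offset=20
After 6 (seek(-16, END)): offset=4
After 7 (read(4)): returned 'PWIN', offset=8
After 8 (seek(14, SET)): offset=14
After 9 (read(1)): returned 'J', offset=15
After 10 (seek(10, SET)): offset=10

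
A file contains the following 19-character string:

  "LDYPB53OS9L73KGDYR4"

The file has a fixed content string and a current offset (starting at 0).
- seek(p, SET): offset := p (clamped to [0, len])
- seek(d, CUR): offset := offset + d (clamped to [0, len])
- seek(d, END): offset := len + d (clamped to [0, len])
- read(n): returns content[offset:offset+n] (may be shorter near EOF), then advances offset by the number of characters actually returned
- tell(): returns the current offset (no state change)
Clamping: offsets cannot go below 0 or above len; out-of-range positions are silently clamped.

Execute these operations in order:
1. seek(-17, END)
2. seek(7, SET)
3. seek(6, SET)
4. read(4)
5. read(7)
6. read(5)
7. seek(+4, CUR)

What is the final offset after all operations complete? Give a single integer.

After 1 (seek(-17, END)): offset=2
After 2 (seek(7, SET)): offset=7
After 3 (seek(6, SET)): offset=6
After 4 (read(4)): returned '3OS9', offset=10
After 5 (read(7)): returned 'L73KGDY', offset=17
After 6 (read(5)): returned 'R4', offset=19
After 7 (seek(+4, CUR)): offset=19

Answer: 19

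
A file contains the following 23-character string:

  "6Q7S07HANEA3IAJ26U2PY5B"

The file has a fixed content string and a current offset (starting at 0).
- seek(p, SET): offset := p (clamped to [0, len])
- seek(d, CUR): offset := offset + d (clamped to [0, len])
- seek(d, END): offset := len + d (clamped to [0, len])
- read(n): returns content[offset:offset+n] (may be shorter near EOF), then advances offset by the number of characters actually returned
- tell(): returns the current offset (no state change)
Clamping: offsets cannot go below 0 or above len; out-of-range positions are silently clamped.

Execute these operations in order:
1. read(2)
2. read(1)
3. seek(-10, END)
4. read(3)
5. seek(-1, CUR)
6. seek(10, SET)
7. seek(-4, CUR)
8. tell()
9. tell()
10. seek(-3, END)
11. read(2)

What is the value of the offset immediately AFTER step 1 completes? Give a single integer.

Answer: 2

Derivation:
After 1 (read(2)): returned '6Q', offset=2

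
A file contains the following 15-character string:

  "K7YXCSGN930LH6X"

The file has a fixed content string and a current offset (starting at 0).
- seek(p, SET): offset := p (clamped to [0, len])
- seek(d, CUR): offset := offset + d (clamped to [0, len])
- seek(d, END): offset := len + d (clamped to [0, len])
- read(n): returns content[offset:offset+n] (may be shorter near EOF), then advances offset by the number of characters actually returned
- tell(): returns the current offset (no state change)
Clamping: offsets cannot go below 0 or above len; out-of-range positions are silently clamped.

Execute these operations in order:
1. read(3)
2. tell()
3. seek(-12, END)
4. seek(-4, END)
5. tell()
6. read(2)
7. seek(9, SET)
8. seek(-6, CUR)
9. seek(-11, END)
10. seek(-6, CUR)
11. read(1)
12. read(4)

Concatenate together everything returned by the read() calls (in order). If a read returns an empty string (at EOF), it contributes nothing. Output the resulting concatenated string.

After 1 (read(3)): returned 'K7Y', offset=3
After 2 (tell()): offset=3
After 3 (seek(-12, END)): offset=3
After 4 (seek(-4, END)): offset=11
After 5 (tell()): offset=11
After 6 (read(2)): returned 'LH', offset=13
After 7 (seek(9, SET)): offset=9
After 8 (seek(-6, CUR)): offset=3
After 9 (seek(-11, END)): offset=4
After 10 (seek(-6, CUR)): offset=0
After 11 (read(1)): returned 'K', offset=1
After 12 (read(4)): returned '7YXC', offset=5

Answer: K7YLHK7YXC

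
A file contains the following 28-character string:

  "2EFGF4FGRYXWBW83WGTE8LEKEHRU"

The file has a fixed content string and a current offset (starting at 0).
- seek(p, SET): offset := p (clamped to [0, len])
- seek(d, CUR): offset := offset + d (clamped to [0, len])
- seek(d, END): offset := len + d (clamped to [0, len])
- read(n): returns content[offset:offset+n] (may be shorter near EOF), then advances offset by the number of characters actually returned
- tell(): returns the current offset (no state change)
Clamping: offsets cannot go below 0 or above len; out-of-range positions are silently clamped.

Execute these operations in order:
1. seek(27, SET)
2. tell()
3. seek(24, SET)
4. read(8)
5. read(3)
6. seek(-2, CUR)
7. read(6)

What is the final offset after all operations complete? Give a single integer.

After 1 (seek(27, SET)): offset=27
After 2 (tell()): offset=27
After 3 (seek(24, SET)): offset=24
After 4 (read(8)): returned 'EHRU', offset=28
After 5 (read(3)): returned '', offset=28
After 6 (seek(-2, CUR)): offset=26
After 7 (read(6)): returned 'RU', offset=28

Answer: 28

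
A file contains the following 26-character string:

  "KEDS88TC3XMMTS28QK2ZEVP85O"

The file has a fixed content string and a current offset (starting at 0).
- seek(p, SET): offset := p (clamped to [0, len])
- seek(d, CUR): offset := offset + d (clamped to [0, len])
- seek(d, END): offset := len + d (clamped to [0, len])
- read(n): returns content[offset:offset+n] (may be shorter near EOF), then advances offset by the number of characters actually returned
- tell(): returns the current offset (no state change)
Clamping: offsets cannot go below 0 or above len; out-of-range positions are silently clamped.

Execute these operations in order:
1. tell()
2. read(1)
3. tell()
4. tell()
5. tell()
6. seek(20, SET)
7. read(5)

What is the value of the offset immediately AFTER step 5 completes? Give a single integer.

Answer: 1

Derivation:
After 1 (tell()): offset=0
After 2 (read(1)): returned 'K', offset=1
After 3 (tell()): offset=1
After 4 (tell()): offset=1
After 5 (tell()): offset=1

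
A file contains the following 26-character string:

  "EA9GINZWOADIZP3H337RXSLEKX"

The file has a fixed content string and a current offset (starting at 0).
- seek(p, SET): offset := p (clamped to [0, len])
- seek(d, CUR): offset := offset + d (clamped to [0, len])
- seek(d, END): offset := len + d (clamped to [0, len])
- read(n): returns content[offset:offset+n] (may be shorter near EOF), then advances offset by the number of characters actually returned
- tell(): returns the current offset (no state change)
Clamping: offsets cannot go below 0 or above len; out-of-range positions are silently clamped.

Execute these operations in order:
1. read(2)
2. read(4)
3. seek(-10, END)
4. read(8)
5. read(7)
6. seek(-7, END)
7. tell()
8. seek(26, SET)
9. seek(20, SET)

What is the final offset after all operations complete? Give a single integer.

After 1 (read(2)): returned 'EA', offset=2
After 2 (read(4)): returned '9GIN', offset=6
After 3 (seek(-10, END)): offset=16
After 4 (read(8)): returned '337RXSLE', offset=24
After 5 (read(7)): returned 'KX', offset=26
After 6 (seek(-7, END)): offset=19
After 7 (tell()): offset=19
After 8 (seek(26, SET)): offset=26
After 9 (seek(20, SET)): offset=20

Answer: 20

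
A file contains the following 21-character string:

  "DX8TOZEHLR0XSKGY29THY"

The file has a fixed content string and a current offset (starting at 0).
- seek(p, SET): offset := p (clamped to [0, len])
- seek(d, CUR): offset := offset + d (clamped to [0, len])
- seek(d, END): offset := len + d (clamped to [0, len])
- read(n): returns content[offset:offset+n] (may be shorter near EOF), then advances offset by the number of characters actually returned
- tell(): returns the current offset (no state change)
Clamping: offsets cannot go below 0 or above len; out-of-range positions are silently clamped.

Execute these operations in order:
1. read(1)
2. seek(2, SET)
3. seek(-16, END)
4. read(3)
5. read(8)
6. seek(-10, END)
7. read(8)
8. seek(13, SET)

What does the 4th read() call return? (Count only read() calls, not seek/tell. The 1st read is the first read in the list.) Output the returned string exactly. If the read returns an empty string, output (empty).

Answer: XSKGY29T

Derivation:
After 1 (read(1)): returned 'D', offset=1
After 2 (seek(2, SET)): offset=2
After 3 (seek(-16, END)): offset=5
After 4 (read(3)): returned 'ZEH', offset=8
After 5 (read(8)): returned 'LR0XSKGY', offset=16
After 6 (seek(-10, END)): offset=11
After 7 (read(8)): returned 'XSKGY29T', offset=19
After 8 (seek(13, SET)): offset=13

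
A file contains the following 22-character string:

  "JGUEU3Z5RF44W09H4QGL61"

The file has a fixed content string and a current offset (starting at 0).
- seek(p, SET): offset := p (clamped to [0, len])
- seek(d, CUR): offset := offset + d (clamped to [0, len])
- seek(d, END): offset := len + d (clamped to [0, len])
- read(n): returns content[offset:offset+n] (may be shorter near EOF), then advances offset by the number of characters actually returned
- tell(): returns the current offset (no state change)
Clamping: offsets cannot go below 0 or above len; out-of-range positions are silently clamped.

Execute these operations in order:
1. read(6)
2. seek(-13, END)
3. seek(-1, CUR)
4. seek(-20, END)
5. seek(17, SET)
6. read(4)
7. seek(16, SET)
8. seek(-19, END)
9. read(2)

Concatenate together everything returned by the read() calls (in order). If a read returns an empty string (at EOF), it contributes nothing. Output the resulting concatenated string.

Answer: JGUEU3QGL6EU

Derivation:
After 1 (read(6)): returned 'JGUEU3', offset=6
After 2 (seek(-13, END)): offset=9
After 3 (seek(-1, CUR)): offset=8
After 4 (seek(-20, END)): offset=2
After 5 (seek(17, SET)): offset=17
After 6 (read(4)): returned 'QGL6', offset=21
After 7 (seek(16, SET)): offset=16
After 8 (seek(-19, END)): offset=3
After 9 (read(2)): returned 'EU', offset=5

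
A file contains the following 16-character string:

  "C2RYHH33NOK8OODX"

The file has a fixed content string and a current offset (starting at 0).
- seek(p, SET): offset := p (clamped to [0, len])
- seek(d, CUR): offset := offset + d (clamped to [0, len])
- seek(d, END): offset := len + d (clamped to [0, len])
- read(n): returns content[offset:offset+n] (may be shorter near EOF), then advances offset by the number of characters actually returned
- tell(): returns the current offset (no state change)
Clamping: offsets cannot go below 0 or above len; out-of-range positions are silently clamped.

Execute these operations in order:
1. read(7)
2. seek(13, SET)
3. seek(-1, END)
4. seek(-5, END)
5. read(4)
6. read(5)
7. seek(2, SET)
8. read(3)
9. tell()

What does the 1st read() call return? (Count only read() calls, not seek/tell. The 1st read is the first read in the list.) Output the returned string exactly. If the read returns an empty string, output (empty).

Answer: C2RYHH3

Derivation:
After 1 (read(7)): returned 'C2RYHH3', offset=7
After 2 (seek(13, SET)): offset=13
After 3 (seek(-1, END)): offset=15
After 4 (seek(-5, END)): offset=11
After 5 (read(4)): returned '8OOD', offset=15
After 6 (read(5)): returned 'X', offset=16
After 7 (seek(2, SET)): offset=2
After 8 (read(3)): returned 'RYH', offset=5
After 9 (tell()): offset=5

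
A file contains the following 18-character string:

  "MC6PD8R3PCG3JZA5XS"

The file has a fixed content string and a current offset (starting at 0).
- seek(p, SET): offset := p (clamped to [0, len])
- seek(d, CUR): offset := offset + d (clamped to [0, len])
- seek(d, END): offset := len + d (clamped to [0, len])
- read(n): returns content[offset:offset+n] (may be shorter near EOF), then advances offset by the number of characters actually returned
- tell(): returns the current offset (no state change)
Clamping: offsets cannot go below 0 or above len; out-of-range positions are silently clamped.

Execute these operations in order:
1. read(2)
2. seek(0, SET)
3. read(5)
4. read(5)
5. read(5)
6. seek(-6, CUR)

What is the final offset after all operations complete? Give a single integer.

After 1 (read(2)): returned 'MC', offset=2
After 2 (seek(0, SET)): offset=0
After 3 (read(5)): returned 'MC6PD', offset=5
After 4 (read(5)): returned '8R3PC', offset=10
After 5 (read(5)): returned 'G3JZA', offset=15
After 6 (seek(-6, CUR)): offset=9

Answer: 9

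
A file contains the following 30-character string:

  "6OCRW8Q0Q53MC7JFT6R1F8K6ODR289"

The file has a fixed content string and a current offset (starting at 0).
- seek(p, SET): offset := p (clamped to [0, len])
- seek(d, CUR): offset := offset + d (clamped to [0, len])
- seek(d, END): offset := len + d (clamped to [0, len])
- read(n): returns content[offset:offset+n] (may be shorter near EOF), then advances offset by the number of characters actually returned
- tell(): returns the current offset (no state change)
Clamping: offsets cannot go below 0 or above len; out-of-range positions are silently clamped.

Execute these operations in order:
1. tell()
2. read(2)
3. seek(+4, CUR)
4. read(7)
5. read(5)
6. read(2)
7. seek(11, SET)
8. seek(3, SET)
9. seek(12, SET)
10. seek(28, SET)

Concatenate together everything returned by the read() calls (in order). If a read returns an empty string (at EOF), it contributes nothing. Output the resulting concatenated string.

After 1 (tell()): offset=0
After 2 (read(2)): returned '6O', offset=2
After 3 (seek(+4, CUR)): offset=6
After 4 (read(7)): returned 'Q0Q53MC', offset=13
After 5 (read(5)): returned '7JFT6', offset=18
After 6 (read(2)): returned 'R1', offset=20
After 7 (seek(11, SET)): offset=11
After 8 (seek(3, SET)): offset=3
After 9 (seek(12, SET)): offset=12
After 10 (seek(28, SET)): offset=28

Answer: 6OQ0Q53MC7JFT6R1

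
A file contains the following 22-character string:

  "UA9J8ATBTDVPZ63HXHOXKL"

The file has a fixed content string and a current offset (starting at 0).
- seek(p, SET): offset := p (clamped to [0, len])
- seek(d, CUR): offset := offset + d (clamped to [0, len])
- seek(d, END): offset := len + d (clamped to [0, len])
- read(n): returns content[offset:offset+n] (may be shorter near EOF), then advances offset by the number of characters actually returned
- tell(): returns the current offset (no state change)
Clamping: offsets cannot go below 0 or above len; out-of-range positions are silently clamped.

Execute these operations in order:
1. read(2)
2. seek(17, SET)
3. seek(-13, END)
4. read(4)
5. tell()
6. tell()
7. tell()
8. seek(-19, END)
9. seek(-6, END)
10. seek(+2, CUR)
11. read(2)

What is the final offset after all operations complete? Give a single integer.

Answer: 20

Derivation:
After 1 (read(2)): returned 'UA', offset=2
After 2 (seek(17, SET)): offset=17
After 3 (seek(-13, END)): offset=9
After 4 (read(4)): returned 'DVPZ', offset=13
After 5 (tell()): offset=13
After 6 (tell()): offset=13
After 7 (tell()): offset=13
After 8 (seek(-19, END)): offset=3
After 9 (seek(-6, END)): offset=16
After 10 (seek(+2, CUR)): offset=18
After 11 (read(2)): returned 'OX', offset=20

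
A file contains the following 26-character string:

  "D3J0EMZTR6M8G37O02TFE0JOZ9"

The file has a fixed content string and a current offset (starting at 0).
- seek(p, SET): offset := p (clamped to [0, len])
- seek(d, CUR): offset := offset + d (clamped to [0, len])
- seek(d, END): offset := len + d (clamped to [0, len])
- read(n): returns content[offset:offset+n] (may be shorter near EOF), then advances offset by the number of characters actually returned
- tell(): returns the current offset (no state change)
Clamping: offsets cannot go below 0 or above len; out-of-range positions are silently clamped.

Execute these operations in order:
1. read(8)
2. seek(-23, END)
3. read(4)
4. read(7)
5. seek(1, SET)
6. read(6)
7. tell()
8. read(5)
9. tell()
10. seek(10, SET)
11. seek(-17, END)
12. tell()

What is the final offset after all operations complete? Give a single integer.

Answer: 9

Derivation:
After 1 (read(8)): returned 'D3J0EMZT', offset=8
After 2 (seek(-23, END)): offset=3
After 3 (read(4)): returned '0EMZ', offset=7
After 4 (read(7)): returned 'TR6M8G3', offset=14
After 5 (seek(1, SET)): offset=1
After 6 (read(6)): returned '3J0EMZ', offset=7
After 7 (tell()): offset=7
After 8 (read(5)): returned 'TR6M8', offset=12
After 9 (tell()): offset=12
After 10 (seek(10, SET)): offset=10
After 11 (seek(-17, END)): offset=9
After 12 (tell()): offset=9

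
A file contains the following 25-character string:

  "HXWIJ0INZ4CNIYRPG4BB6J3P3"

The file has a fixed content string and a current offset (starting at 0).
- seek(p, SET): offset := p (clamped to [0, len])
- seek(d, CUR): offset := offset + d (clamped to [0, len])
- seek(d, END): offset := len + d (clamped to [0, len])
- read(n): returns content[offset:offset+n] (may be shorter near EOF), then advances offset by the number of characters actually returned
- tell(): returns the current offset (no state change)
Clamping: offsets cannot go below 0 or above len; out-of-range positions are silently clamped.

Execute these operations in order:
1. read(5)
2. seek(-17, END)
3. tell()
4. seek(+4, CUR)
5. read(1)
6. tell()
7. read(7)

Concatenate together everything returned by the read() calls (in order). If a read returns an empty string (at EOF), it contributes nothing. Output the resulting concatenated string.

Answer: HXWIJIYRPG4BB

Derivation:
After 1 (read(5)): returned 'HXWIJ', offset=5
After 2 (seek(-17, END)): offset=8
After 3 (tell()): offset=8
After 4 (seek(+4, CUR)): offset=12
After 5 (read(1)): returned 'I', offset=13
After 6 (tell()): offset=13
After 7 (read(7)): returned 'YRPG4BB', offset=20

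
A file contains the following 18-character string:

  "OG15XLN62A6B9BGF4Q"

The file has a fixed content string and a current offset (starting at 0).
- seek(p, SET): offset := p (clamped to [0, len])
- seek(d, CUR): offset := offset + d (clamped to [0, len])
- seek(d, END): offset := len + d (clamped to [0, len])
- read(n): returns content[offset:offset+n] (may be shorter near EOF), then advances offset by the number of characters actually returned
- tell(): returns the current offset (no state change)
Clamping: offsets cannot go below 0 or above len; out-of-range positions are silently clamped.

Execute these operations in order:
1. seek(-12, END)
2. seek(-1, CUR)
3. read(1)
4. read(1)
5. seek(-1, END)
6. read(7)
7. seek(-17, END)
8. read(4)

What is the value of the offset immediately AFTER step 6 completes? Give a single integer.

After 1 (seek(-12, END)): offset=6
After 2 (seek(-1, CUR)): offset=5
After 3 (read(1)): returned 'L', offset=6
After 4 (read(1)): returned 'N', offset=7
After 5 (seek(-1, END)): offset=17
After 6 (read(7)): returned 'Q', offset=18

Answer: 18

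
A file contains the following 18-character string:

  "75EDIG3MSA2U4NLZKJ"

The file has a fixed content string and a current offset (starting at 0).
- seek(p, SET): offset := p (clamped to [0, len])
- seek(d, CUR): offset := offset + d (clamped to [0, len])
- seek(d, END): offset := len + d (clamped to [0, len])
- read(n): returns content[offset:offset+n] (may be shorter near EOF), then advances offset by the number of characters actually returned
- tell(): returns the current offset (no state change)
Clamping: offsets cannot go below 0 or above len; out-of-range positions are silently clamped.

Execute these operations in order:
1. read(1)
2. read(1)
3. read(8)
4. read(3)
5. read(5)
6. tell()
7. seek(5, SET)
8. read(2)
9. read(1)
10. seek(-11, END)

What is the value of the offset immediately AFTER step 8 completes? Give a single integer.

After 1 (read(1)): returned '7', offset=1
After 2 (read(1)): returned '5', offset=2
After 3 (read(8)): returned 'EDIG3MSA', offset=10
After 4 (read(3)): returned '2U4', offset=13
After 5 (read(5)): returned 'NLZKJ', offset=18
After 6 (tell()): offset=18
After 7 (seek(5, SET)): offset=5
After 8 (read(2)): returned 'G3', offset=7

Answer: 7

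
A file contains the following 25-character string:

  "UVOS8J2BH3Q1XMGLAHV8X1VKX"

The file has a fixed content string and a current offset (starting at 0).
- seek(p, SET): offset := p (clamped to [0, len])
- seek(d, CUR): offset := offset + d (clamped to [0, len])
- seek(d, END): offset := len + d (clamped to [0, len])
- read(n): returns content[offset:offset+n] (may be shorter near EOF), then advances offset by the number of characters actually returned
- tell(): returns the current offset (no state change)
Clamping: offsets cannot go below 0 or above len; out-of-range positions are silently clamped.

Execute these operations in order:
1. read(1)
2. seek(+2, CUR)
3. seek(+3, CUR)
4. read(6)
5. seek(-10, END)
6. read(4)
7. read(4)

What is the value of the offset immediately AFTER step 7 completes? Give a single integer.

Answer: 23

Derivation:
After 1 (read(1)): returned 'U', offset=1
After 2 (seek(+2, CUR)): offset=3
After 3 (seek(+3, CUR)): offset=6
After 4 (read(6)): returned '2BH3Q1', offset=12
After 5 (seek(-10, END)): offset=15
After 6 (read(4)): returned 'LAHV', offset=19
After 7 (read(4)): returned '8X1V', offset=23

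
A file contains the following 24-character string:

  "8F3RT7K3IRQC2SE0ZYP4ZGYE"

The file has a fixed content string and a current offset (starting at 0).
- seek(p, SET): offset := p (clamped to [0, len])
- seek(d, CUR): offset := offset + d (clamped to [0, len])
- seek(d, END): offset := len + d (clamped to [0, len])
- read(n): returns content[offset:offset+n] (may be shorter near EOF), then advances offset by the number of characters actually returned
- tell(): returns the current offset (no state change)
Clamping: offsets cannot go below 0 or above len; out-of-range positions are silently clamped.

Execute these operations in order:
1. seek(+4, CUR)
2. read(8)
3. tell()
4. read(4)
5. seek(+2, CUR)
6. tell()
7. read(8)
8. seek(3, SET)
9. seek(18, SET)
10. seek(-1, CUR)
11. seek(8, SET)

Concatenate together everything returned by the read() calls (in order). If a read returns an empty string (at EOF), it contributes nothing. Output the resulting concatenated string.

Answer: T7K3IRQC2SE0P4ZGYE

Derivation:
After 1 (seek(+4, CUR)): offset=4
After 2 (read(8)): returned 'T7K3IRQC', offset=12
After 3 (tell()): offset=12
After 4 (read(4)): returned '2SE0', offset=16
After 5 (seek(+2, CUR)): offset=18
After 6 (tell()): offset=18
After 7 (read(8)): returned 'P4ZGYE', offset=24
After 8 (seek(3, SET)): offset=3
After 9 (seek(18, SET)): offset=18
After 10 (seek(-1, CUR)): offset=17
After 11 (seek(8, SET)): offset=8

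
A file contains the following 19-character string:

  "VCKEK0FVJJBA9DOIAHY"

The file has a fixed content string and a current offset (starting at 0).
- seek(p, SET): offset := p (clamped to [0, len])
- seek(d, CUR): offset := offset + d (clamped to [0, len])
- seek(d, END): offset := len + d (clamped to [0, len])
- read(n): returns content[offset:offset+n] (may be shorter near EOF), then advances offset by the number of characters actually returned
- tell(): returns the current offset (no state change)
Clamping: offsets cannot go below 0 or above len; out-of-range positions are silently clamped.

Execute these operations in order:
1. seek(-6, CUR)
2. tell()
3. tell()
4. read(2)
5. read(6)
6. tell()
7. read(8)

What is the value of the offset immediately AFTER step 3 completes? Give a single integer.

Answer: 0

Derivation:
After 1 (seek(-6, CUR)): offset=0
After 2 (tell()): offset=0
After 3 (tell()): offset=0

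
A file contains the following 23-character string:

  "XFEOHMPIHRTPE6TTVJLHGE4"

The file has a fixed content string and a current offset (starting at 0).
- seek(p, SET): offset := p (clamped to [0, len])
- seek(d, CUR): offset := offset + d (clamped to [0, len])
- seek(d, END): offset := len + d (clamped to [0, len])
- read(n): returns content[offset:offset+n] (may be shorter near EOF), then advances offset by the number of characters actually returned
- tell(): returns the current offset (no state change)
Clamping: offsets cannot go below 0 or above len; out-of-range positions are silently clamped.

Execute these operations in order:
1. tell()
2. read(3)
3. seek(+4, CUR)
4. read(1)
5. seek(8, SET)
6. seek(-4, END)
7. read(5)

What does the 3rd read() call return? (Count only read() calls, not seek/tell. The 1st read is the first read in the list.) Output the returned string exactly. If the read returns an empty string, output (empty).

After 1 (tell()): offset=0
After 2 (read(3)): returned 'XFE', offset=3
After 3 (seek(+4, CUR)): offset=7
After 4 (read(1)): returned 'I', offset=8
After 5 (seek(8, SET)): offset=8
After 6 (seek(-4, END)): offset=19
After 7 (read(5)): returned 'HGE4', offset=23

Answer: HGE4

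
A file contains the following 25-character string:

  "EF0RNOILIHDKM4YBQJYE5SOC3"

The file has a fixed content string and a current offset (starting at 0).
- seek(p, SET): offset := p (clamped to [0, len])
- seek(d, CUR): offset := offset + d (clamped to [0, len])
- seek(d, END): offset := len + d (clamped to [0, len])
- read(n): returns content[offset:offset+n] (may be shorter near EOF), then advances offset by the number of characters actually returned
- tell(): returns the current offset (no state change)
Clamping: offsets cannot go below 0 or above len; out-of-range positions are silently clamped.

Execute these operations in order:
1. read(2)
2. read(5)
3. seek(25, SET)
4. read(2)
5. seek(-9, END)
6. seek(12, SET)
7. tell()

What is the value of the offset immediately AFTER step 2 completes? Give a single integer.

After 1 (read(2)): returned 'EF', offset=2
After 2 (read(5)): returned '0RNOI', offset=7

Answer: 7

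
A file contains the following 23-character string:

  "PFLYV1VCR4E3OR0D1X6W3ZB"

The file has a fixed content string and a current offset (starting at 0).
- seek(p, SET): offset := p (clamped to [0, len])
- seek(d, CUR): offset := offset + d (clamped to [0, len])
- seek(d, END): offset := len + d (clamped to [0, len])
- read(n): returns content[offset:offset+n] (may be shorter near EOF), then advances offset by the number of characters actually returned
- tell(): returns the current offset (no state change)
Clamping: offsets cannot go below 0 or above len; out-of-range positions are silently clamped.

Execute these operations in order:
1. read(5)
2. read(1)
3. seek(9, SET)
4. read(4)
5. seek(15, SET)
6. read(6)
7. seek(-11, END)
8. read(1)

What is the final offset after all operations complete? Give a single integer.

Answer: 13

Derivation:
After 1 (read(5)): returned 'PFLYV', offset=5
After 2 (read(1)): returned '1', offset=6
After 3 (seek(9, SET)): offset=9
After 4 (read(4)): returned '4E3O', offset=13
After 5 (seek(15, SET)): offset=15
After 6 (read(6)): returned 'D1X6W3', offset=21
After 7 (seek(-11, END)): offset=12
After 8 (read(1)): returned 'O', offset=13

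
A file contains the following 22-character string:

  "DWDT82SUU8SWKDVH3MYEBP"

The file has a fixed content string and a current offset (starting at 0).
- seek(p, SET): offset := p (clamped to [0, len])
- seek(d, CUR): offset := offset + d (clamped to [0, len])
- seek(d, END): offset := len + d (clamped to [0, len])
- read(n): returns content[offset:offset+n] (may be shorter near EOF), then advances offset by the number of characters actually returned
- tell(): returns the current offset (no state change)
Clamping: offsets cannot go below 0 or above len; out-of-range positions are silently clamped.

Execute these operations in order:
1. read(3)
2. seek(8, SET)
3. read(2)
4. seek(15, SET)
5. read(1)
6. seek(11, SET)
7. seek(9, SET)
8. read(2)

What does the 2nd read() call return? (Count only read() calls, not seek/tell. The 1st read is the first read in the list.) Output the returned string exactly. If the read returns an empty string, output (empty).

After 1 (read(3)): returned 'DWD', offset=3
After 2 (seek(8, SET)): offset=8
After 3 (read(2)): returned 'U8', offset=10
After 4 (seek(15, SET)): offset=15
After 5 (read(1)): returned 'H', offset=16
After 6 (seek(11, SET)): offset=11
After 7 (seek(9, SET)): offset=9
After 8 (read(2)): returned '8S', offset=11

Answer: U8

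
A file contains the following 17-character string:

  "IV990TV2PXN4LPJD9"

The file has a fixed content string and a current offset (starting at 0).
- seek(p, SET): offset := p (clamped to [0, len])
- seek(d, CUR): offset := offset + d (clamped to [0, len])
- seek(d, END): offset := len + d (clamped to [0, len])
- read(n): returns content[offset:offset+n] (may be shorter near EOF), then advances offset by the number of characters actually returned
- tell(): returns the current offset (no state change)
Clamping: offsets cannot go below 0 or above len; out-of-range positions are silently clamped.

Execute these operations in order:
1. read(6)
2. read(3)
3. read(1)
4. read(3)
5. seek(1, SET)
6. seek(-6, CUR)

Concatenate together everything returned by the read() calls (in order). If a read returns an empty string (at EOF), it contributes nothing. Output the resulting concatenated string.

After 1 (read(6)): returned 'IV990T', offset=6
After 2 (read(3)): returned 'V2P', offset=9
After 3 (read(1)): returned 'X', offset=10
After 4 (read(3)): returned 'N4L', offset=13
After 5 (seek(1, SET)): offset=1
After 6 (seek(-6, CUR)): offset=0

Answer: IV990TV2PXN4L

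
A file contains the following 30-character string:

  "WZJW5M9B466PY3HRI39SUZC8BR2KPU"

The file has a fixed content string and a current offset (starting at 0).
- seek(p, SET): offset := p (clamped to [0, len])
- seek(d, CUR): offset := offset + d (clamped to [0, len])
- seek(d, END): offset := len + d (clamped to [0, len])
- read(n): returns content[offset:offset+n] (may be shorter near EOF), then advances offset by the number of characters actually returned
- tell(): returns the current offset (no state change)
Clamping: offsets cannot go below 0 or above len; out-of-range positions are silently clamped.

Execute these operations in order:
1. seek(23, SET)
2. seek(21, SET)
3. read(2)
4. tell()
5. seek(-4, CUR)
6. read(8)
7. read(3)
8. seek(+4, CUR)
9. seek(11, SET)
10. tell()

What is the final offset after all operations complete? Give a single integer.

After 1 (seek(23, SET)): offset=23
After 2 (seek(21, SET)): offset=21
After 3 (read(2)): returned 'ZC', offset=23
After 4 (tell()): offset=23
After 5 (seek(-4, CUR)): offset=19
After 6 (read(8)): returned 'SUZC8BR2', offset=27
After 7 (read(3)): returned 'KPU', offset=30
After 8 (seek(+4, CUR)): offset=30
After 9 (seek(11, SET)): offset=11
After 10 (tell()): offset=11

Answer: 11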